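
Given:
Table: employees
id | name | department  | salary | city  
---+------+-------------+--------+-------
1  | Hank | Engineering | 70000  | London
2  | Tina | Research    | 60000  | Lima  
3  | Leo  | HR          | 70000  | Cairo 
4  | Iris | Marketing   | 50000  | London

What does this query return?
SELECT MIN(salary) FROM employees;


Salaries: 70000, 60000, 70000, 50000
MIN = 50000

50000


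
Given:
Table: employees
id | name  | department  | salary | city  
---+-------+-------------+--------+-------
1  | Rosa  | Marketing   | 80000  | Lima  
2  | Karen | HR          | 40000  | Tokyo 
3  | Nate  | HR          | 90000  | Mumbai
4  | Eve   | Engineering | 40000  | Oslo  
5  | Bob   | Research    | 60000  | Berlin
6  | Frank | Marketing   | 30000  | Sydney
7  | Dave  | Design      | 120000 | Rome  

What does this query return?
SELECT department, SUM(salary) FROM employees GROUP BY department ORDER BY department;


Summing salary within each department:
  Design: 120000 = 120000
  Engineering: 40000 = 40000
  HR: 40000 + 90000 = 130000
  Marketing: 80000 + 30000 = 110000
  Research: 60000 = 60000


5 groups:
Design, 120000
Engineering, 40000
HR, 130000
Marketing, 110000
Research, 60000


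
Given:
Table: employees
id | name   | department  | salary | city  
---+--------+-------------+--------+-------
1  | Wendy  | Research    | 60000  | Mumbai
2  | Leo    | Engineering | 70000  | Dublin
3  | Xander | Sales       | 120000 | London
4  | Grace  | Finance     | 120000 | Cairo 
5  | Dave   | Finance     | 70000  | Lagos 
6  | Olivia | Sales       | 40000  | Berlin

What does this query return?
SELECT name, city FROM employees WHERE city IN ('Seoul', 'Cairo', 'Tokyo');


Filtering: city IN ('Seoul', 'Cairo', 'Tokyo')
Matching: 1 rows

1 rows:
Grace, Cairo


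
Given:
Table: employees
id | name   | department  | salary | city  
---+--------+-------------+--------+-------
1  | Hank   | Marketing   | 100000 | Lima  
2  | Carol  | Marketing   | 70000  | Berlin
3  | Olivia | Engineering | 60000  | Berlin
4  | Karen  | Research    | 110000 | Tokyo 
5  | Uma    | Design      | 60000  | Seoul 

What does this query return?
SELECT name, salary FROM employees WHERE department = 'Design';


Filtering: department = 'Design'
Matching rows: 1

1 rows:
Uma, 60000


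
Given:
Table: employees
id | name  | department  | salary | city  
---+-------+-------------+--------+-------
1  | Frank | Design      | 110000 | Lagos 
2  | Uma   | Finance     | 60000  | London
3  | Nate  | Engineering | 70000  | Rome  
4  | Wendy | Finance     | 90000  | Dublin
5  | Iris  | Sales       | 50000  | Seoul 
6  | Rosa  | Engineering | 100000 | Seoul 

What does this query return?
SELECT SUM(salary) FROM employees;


SUM(salary) = 110000 + 60000 + 70000 + 90000 + 50000 + 100000 = 480000

480000


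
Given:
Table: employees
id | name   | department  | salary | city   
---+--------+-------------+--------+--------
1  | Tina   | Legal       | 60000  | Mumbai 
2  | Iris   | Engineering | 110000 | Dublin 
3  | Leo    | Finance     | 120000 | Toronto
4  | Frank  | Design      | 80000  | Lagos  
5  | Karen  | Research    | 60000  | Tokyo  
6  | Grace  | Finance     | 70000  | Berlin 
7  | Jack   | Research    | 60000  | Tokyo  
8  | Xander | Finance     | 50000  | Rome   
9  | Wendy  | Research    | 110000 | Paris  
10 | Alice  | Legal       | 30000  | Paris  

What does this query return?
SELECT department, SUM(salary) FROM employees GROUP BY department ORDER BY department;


Summing salary within each department:
  Design: 80000 = 80000
  Engineering: 110000 = 110000
  Finance: 120000 + 70000 + 50000 = 240000
  Legal: 60000 + 30000 = 90000
  Research: 60000 + 60000 + 110000 = 230000


5 groups:
Design, 80000
Engineering, 110000
Finance, 240000
Legal, 90000
Research, 230000


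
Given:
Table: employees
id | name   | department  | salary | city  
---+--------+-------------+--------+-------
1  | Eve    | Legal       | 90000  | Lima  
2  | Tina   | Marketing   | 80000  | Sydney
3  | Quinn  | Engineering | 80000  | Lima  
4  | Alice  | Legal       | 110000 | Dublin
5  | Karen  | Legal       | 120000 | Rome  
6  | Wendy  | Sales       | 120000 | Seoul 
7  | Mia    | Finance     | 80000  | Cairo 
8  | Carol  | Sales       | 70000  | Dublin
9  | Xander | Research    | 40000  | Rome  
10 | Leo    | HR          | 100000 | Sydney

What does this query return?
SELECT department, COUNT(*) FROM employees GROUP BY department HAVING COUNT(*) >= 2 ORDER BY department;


Groups with count >= 2:
  Legal: 3 -> PASS
  Sales: 2 -> PASS
  Engineering: 1 -> filtered out
  Finance: 1 -> filtered out
  HR: 1 -> filtered out
  Marketing: 1 -> filtered out
  Research: 1 -> filtered out


2 groups:
Legal, 3
Sales, 2


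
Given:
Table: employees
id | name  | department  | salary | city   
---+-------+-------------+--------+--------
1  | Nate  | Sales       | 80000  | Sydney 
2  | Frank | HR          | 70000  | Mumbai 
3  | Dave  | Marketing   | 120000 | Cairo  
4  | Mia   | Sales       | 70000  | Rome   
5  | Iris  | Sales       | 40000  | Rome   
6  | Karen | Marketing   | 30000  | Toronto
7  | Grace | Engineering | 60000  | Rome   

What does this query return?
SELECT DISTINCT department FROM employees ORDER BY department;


All 'department' values (row order): Sales, HR, Marketing, Sales, Sales, Marketing, Engineering
Removing duplicates leaves 4 unique value(s).

4 values:
Engineering
HR
Marketing
Sales


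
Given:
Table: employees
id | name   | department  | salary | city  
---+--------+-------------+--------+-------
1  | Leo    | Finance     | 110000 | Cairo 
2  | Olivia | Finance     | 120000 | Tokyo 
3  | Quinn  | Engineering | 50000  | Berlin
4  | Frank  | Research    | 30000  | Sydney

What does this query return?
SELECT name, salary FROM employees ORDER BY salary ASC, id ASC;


Sorting by salary ASC, then id ASC for ties

4 rows:
Frank, 30000
Quinn, 50000
Leo, 110000
Olivia, 120000


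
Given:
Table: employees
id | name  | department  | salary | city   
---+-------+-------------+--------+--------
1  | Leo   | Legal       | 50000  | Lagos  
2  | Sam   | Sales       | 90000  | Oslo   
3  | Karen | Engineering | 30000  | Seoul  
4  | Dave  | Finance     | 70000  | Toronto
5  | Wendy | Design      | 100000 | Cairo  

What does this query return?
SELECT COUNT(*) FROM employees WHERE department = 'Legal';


Counting rows where department = 'Legal'
  Leo -> MATCH


1


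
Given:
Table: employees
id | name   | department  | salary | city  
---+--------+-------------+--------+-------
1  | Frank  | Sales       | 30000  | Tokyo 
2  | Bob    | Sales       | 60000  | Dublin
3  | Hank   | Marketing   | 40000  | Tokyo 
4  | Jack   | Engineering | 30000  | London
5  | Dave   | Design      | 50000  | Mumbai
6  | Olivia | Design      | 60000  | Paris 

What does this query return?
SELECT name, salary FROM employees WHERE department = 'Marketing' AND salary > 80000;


Filtering: department = 'Marketing' AND salary > 80000
Matching: 0 rows

Empty result set (0 rows)


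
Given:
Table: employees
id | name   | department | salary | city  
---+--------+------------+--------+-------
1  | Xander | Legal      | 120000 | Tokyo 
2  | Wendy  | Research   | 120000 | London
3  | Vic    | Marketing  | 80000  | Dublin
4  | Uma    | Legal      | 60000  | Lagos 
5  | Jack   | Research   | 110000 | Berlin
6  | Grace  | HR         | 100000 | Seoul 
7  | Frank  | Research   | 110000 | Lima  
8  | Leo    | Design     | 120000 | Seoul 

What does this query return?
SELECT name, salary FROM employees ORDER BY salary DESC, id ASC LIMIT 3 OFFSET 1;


Sort by salary DESC (id ASC tiebreak), then skip 1 and take 3
Rows 2 through 4

3 rows:
Wendy, 120000
Leo, 120000
Jack, 110000


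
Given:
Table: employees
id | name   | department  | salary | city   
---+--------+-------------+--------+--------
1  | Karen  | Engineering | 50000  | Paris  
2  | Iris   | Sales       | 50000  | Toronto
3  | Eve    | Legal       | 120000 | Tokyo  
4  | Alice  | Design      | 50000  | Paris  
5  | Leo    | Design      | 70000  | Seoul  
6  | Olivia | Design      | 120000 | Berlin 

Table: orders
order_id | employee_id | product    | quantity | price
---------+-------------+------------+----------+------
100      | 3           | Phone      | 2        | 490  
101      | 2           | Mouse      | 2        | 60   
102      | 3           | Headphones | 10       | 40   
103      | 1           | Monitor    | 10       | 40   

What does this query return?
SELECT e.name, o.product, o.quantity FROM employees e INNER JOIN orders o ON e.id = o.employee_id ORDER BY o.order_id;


Joining employees.id = orders.employee_id:
  employee Eve (id=3) -> order Phone
  employee Iris (id=2) -> order Mouse
  employee Eve (id=3) -> order Headphones
  employee Karen (id=1) -> order Monitor


4 rows:
Eve, Phone, 2
Iris, Mouse, 2
Eve, Headphones, 10
Karen, Monitor, 10


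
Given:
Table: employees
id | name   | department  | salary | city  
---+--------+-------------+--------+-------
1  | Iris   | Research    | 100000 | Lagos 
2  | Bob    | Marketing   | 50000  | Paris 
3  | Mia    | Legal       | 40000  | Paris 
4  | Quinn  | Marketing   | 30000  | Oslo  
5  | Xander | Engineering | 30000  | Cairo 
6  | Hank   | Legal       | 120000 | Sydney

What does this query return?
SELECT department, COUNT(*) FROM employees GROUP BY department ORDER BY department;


Assigning each row to its department group:
  Iris -> Research
  Bob -> Marketing
  Mia -> Legal
  Quinn -> Marketing
  Xander -> Engineering
  Hank -> Legal


4 groups:
Engineering, 1
Legal, 2
Marketing, 2
Research, 1


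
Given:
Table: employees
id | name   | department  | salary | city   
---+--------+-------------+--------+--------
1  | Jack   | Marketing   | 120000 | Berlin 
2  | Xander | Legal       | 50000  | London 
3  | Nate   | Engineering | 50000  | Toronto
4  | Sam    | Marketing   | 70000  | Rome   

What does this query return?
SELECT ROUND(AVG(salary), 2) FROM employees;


SUM(salary) = 290000
COUNT = 4
ROUND(AVG, 2) = ROUND(290000 / 4, 2) = 72500.0

72500.0


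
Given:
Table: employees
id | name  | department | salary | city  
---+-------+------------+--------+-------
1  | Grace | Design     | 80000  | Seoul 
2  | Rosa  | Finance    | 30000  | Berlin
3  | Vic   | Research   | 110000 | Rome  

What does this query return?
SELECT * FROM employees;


SELECT * returns all 3 rows with all columns

3 rows:
1, Grace, Design, 80000, Seoul
2, Rosa, Finance, 30000, Berlin
3, Vic, Research, 110000, Rome


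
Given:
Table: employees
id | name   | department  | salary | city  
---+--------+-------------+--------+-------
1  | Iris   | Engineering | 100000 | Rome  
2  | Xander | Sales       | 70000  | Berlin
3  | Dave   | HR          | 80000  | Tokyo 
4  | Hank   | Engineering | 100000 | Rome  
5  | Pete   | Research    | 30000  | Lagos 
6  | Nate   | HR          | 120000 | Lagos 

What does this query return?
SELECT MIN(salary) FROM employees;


Salaries: 100000, 70000, 80000, 100000, 30000, 120000
MIN = 30000

30000


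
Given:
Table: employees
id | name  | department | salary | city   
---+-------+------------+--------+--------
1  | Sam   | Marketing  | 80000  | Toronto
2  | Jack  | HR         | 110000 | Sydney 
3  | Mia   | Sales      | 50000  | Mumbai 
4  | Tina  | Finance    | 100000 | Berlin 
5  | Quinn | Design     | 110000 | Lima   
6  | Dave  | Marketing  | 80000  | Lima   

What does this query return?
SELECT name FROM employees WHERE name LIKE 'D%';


LIKE 'D%' matches names starting with 'D'
Matching: 1

1 rows:
Dave


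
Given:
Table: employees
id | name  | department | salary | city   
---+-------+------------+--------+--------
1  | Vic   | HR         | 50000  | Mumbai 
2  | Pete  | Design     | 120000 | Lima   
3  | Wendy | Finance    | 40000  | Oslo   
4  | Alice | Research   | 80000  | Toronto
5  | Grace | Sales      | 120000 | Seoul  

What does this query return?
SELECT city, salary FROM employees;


Projecting columns: city, salary

5 rows:
Mumbai, 50000
Lima, 120000
Oslo, 40000
Toronto, 80000
Seoul, 120000


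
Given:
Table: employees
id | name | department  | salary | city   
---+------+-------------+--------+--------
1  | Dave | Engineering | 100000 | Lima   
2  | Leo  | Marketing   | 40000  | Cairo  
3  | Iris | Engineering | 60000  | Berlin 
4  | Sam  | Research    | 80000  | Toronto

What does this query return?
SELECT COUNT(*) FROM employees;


COUNT(*) counts all rows

4


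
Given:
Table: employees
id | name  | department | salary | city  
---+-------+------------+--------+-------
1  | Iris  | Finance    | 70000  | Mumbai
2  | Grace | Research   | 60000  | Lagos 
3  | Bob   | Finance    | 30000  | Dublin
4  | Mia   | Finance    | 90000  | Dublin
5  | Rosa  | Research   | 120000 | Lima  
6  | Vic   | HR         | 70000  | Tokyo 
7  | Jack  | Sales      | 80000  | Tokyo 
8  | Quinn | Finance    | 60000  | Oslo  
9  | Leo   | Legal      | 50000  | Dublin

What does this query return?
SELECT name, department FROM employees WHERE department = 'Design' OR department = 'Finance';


Filtering: department = 'Design' OR 'Finance'
Matching: 4 rows

4 rows:
Iris, Finance
Bob, Finance
Mia, Finance
Quinn, Finance


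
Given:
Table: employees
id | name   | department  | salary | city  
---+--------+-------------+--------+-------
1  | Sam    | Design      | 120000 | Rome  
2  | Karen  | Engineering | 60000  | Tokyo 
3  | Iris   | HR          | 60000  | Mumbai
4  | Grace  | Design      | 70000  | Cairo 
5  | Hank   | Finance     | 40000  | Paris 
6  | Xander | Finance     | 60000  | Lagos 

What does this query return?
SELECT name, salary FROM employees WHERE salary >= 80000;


Filtering: salary >= 80000
Matching: 1 rows

1 rows:
Sam, 120000


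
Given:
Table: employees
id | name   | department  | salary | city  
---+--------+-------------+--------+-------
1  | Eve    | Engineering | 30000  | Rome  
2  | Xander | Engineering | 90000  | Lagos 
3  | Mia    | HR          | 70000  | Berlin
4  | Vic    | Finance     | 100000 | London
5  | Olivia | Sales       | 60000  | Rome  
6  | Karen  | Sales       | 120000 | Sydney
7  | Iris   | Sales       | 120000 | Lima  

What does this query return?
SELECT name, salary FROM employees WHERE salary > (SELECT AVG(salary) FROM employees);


Subquery: AVG(salary) = 84285.71
Filtering: salary > 84285.71
  Xander (90000) -> MATCH
  Vic (100000) -> MATCH
  Karen (120000) -> MATCH
  Iris (120000) -> MATCH


4 rows:
Xander, 90000
Vic, 100000
Karen, 120000
Iris, 120000


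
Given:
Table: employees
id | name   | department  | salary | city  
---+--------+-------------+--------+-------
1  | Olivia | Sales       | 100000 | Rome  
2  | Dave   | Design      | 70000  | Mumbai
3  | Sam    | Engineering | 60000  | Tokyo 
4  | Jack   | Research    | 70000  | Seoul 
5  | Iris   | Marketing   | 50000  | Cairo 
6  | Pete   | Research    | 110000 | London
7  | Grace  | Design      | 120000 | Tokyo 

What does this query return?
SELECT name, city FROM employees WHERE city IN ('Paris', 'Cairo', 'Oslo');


Filtering: city IN ('Paris', 'Cairo', 'Oslo')
Matching: 1 rows

1 rows:
Iris, Cairo


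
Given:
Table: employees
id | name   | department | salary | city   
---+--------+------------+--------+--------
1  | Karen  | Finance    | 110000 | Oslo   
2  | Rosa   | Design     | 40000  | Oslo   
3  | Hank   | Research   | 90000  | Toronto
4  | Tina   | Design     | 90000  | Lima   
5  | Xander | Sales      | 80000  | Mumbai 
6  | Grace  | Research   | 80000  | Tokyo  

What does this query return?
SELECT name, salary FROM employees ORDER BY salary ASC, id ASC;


Sorting by salary ASC, then id ASC for ties

6 rows:
Rosa, 40000
Xander, 80000
Grace, 80000
Hank, 90000
Tina, 90000
Karen, 110000


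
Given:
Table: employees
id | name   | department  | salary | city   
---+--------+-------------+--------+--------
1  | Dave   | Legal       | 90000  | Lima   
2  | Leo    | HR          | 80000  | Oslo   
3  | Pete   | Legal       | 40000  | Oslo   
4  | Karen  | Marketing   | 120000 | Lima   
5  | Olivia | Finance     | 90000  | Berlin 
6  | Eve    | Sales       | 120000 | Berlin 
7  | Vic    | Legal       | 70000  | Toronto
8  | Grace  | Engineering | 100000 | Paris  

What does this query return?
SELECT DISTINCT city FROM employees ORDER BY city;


All 'city' values (row order): Lima, Oslo, Oslo, Lima, Berlin, Berlin, Toronto, Paris
Removing duplicates leaves 5 unique value(s).

5 values:
Berlin
Lima
Oslo
Paris
Toronto


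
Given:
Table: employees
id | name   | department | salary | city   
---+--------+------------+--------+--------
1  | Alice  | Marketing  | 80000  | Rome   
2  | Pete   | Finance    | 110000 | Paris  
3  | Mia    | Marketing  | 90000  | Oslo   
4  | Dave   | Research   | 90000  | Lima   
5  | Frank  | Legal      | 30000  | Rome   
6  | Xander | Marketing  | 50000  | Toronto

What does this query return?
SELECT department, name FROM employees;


Projecting columns: department, name

6 rows:
Marketing, Alice
Finance, Pete
Marketing, Mia
Research, Dave
Legal, Frank
Marketing, Xander


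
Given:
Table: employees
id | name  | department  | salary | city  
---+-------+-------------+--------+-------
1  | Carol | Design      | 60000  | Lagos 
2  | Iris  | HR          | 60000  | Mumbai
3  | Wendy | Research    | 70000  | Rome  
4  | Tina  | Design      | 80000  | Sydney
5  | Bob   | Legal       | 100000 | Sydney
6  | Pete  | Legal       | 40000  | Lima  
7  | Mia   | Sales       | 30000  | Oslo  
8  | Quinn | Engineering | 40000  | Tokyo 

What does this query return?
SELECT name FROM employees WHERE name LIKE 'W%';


LIKE 'W%' matches names starting with 'W'
Matching: 1

1 rows:
Wendy


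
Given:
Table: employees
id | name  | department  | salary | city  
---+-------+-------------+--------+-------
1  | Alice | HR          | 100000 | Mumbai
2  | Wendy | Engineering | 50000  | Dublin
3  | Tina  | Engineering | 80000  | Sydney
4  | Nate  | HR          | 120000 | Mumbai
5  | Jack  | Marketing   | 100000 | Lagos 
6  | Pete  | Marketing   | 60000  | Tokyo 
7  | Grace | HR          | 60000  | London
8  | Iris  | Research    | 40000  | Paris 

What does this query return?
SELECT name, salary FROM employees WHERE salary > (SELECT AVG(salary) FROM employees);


Subquery: AVG(salary) = 76250.0
Filtering: salary > 76250.0
  Alice (100000) -> MATCH
  Tina (80000) -> MATCH
  Nate (120000) -> MATCH
  Jack (100000) -> MATCH


4 rows:
Alice, 100000
Tina, 80000
Nate, 120000
Jack, 100000


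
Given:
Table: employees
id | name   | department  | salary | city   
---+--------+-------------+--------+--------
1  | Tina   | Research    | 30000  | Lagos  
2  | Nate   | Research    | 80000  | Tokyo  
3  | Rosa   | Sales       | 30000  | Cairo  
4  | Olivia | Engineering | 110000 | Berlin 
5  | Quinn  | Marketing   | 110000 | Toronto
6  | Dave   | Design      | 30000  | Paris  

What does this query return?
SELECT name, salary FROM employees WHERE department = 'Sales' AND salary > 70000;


Filtering: department = 'Sales' AND salary > 70000
Matching: 0 rows

Empty result set (0 rows)


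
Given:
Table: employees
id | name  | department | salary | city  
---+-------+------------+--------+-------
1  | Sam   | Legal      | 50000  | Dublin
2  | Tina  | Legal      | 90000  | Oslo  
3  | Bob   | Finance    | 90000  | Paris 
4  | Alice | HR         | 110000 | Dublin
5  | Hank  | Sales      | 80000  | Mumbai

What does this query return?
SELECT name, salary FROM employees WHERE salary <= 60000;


Filtering: salary <= 60000
Matching: 1 rows

1 rows:
Sam, 50000


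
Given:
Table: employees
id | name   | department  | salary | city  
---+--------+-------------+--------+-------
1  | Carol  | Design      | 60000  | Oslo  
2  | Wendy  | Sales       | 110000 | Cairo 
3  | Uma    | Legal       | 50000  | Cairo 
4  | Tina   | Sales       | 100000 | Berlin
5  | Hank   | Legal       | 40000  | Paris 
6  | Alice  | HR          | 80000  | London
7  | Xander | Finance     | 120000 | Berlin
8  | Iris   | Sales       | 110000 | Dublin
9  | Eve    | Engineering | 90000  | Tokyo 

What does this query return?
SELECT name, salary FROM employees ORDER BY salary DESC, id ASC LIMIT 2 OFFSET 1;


Sort by salary DESC (id ASC tiebreak), then skip 1 and take 2
Rows 2 through 3

2 rows:
Wendy, 110000
Iris, 110000


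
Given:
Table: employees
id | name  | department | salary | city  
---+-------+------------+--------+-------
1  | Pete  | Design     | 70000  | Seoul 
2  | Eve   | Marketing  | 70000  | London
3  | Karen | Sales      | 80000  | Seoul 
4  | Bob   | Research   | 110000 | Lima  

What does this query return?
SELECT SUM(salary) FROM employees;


SUM(salary) = 70000 + 70000 + 80000 + 110000 = 330000

330000


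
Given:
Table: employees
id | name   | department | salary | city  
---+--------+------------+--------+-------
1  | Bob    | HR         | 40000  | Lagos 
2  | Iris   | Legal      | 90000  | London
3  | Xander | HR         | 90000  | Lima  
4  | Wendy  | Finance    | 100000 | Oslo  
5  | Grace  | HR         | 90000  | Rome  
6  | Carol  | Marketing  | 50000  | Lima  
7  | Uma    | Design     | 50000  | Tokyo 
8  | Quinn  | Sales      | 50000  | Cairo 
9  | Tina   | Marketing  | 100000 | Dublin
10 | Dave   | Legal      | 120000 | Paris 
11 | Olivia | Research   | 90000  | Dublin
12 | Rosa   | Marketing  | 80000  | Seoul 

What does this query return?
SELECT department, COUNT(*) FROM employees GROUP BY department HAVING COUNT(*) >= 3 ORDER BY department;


Groups with count >= 3:
  HR: 3 -> PASS
  Marketing: 3 -> PASS
  Design: 1 -> filtered out
  Finance: 1 -> filtered out
  Legal: 2 -> filtered out
  Research: 1 -> filtered out
  Sales: 1 -> filtered out


2 groups:
HR, 3
Marketing, 3


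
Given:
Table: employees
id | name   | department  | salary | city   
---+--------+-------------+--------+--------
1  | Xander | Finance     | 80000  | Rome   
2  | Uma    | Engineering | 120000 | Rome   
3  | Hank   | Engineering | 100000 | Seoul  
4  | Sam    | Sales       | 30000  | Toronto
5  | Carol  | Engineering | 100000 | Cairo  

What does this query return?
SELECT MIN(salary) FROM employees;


Salaries: 80000, 120000, 100000, 30000, 100000
MIN = 30000

30000


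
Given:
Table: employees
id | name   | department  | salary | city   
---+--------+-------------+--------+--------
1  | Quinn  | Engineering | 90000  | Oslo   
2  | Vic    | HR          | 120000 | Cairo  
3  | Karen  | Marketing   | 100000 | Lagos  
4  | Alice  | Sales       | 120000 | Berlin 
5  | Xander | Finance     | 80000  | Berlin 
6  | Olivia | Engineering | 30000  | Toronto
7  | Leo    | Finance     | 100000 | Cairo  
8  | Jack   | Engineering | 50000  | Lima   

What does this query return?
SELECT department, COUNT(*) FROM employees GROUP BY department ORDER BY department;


Assigning each row to its department group:
  Quinn -> Engineering
  Vic -> HR
  Karen -> Marketing
  Alice -> Sales
  Xander -> Finance
  Olivia -> Engineering
  Leo -> Finance
  Jack -> Engineering


5 groups:
Engineering, 3
Finance, 2
HR, 1
Marketing, 1
Sales, 1


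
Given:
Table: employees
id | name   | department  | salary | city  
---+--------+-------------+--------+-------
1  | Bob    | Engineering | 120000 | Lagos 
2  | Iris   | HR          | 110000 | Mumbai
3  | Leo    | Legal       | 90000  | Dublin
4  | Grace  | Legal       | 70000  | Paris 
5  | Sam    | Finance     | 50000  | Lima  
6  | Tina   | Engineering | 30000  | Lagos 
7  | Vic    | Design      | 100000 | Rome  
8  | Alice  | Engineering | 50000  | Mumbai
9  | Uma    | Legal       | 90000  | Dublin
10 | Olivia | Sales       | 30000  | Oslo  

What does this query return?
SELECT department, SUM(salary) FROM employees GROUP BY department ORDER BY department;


Summing salary within each department:
  Design: 100000 = 100000
  Engineering: 120000 + 30000 + 50000 = 200000
  Finance: 50000 = 50000
  HR: 110000 = 110000
  Legal: 90000 + 70000 + 90000 = 250000
  Sales: 30000 = 30000


6 groups:
Design, 100000
Engineering, 200000
Finance, 50000
HR, 110000
Legal, 250000
Sales, 30000


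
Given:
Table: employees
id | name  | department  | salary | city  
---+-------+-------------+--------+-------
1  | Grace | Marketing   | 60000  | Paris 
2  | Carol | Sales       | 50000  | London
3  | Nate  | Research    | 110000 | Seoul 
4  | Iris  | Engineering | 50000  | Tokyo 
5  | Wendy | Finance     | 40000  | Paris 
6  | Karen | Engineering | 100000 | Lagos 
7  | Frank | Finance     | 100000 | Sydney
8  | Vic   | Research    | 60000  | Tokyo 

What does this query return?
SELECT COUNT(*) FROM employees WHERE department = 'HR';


Counting rows where department = 'HR'


0


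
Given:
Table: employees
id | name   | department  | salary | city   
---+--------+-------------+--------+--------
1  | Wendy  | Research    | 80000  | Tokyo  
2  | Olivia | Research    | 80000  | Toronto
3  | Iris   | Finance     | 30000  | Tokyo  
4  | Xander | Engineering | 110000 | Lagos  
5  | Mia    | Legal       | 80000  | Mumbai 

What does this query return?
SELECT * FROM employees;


SELECT * returns all 5 rows with all columns

5 rows:
1, Wendy, Research, 80000, Tokyo
2, Olivia, Research, 80000, Toronto
3, Iris, Finance, 30000, Tokyo
4, Xander, Engineering, 110000, Lagos
5, Mia, Legal, 80000, Mumbai


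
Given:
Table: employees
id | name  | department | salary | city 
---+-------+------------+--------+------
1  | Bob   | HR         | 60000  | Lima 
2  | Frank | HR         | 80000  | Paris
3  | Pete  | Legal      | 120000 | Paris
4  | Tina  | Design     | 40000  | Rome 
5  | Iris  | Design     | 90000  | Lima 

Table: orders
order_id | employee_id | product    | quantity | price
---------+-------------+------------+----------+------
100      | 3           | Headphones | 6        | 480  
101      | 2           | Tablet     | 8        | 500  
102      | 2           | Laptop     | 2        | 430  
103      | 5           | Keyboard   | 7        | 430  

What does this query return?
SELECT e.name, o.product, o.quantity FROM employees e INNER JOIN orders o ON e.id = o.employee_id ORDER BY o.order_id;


Joining employees.id = orders.employee_id:
  employee Pete (id=3) -> order Headphones
  employee Frank (id=2) -> order Tablet
  employee Frank (id=2) -> order Laptop
  employee Iris (id=5) -> order Keyboard


4 rows:
Pete, Headphones, 6
Frank, Tablet, 8
Frank, Laptop, 2
Iris, Keyboard, 7


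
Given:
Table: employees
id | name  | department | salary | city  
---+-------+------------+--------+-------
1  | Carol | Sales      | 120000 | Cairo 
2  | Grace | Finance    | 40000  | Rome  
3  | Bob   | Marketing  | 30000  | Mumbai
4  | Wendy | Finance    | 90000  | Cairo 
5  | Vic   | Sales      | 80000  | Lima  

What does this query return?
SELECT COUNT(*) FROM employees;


COUNT(*) counts all rows

5


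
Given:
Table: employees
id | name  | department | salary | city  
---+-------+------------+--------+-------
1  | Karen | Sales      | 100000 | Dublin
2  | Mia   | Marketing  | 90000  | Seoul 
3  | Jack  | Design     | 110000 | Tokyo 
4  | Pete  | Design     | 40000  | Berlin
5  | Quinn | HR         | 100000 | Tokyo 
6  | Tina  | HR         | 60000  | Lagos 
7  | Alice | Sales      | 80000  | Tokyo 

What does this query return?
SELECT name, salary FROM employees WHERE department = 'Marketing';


Filtering: department = 'Marketing'
Matching rows: 1

1 rows:
Mia, 90000


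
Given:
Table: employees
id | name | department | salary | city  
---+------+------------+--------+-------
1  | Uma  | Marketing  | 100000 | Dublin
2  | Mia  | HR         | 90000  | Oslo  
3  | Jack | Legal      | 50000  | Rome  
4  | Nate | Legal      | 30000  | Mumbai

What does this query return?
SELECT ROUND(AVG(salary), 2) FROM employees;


SUM(salary) = 270000
COUNT = 4
ROUND(AVG, 2) = ROUND(270000 / 4, 2) = 67500.0

67500.0


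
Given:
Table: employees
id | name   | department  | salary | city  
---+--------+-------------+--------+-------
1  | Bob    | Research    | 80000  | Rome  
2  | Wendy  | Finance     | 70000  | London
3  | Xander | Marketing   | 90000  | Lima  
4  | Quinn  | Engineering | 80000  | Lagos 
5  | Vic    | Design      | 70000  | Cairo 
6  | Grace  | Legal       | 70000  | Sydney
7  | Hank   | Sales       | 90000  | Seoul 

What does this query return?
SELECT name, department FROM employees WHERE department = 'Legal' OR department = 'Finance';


Filtering: department = 'Legal' OR 'Finance'
Matching: 2 rows

2 rows:
Wendy, Finance
Grace, Legal


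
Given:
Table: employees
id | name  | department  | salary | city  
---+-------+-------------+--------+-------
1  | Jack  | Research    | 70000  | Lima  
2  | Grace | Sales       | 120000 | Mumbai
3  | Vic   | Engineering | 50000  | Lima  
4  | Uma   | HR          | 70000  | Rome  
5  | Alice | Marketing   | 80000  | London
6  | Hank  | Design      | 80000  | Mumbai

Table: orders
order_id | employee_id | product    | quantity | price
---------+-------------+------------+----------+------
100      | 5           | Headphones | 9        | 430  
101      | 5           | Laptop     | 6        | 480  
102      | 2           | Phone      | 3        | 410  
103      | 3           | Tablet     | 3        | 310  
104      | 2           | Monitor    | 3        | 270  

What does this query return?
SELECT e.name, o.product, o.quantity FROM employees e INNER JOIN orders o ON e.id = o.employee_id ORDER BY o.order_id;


Joining employees.id = orders.employee_id:
  employee Alice (id=5) -> order Headphones
  employee Alice (id=5) -> order Laptop
  employee Grace (id=2) -> order Phone
  employee Vic (id=3) -> order Tablet
  employee Grace (id=2) -> order Monitor


5 rows:
Alice, Headphones, 9
Alice, Laptop, 6
Grace, Phone, 3
Vic, Tablet, 3
Grace, Monitor, 3


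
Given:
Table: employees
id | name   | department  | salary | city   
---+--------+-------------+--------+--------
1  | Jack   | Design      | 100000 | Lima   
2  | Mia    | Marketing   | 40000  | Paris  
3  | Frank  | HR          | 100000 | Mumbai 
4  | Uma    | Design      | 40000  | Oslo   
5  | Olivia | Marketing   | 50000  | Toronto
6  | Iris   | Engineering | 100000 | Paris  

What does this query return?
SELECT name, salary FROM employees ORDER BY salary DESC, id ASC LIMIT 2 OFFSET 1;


Sort by salary DESC (id ASC tiebreak), then skip 1 and take 2
Rows 2 through 3

2 rows:
Frank, 100000
Iris, 100000


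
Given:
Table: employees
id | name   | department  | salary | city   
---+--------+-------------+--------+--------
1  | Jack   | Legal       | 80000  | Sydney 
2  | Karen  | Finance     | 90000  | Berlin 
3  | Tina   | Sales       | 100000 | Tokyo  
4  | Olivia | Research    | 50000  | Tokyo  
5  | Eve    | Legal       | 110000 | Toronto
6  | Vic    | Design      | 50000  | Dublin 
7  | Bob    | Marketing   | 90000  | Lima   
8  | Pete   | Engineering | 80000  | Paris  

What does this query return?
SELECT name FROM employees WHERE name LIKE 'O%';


LIKE 'O%' matches names starting with 'O'
Matching: 1

1 rows:
Olivia


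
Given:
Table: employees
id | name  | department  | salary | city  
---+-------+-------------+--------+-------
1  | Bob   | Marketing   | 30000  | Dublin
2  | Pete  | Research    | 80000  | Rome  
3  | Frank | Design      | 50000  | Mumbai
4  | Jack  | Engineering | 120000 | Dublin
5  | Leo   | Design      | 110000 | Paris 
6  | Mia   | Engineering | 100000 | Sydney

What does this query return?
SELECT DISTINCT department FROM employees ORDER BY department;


All 'department' values (row order): Marketing, Research, Design, Engineering, Design, Engineering
Removing duplicates leaves 4 unique value(s).

4 values:
Design
Engineering
Marketing
Research


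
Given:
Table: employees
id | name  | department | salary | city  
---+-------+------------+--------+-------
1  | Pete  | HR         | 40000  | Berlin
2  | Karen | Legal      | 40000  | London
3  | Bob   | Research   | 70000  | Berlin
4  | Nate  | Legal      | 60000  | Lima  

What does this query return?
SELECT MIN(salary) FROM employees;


Salaries: 40000, 40000, 70000, 60000
MIN = 40000

40000


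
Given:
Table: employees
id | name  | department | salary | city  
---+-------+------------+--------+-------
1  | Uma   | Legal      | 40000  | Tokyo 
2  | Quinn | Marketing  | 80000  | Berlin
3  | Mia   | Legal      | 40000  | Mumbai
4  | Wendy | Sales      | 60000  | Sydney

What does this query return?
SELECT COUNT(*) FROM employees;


COUNT(*) counts all rows

4


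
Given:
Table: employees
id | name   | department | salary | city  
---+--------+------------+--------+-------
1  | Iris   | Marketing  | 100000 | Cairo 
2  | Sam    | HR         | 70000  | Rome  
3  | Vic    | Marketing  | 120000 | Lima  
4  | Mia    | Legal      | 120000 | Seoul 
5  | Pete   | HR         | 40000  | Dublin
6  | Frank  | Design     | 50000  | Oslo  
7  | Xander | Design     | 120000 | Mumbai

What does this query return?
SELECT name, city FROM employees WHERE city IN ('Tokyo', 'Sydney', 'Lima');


Filtering: city IN ('Tokyo', 'Sydney', 'Lima')
Matching: 1 rows

1 rows:
Vic, Lima


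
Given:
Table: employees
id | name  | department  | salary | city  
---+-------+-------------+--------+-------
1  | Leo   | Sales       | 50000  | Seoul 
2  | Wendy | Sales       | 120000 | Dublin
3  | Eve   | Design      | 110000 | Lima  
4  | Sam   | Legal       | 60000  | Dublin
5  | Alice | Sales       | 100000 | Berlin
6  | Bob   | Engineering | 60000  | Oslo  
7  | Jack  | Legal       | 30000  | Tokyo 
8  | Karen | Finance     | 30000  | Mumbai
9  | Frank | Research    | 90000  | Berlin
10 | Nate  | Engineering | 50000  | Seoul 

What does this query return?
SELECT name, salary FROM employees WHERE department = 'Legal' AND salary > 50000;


Filtering: department = 'Legal' AND salary > 50000
Matching: 1 rows

1 rows:
Sam, 60000


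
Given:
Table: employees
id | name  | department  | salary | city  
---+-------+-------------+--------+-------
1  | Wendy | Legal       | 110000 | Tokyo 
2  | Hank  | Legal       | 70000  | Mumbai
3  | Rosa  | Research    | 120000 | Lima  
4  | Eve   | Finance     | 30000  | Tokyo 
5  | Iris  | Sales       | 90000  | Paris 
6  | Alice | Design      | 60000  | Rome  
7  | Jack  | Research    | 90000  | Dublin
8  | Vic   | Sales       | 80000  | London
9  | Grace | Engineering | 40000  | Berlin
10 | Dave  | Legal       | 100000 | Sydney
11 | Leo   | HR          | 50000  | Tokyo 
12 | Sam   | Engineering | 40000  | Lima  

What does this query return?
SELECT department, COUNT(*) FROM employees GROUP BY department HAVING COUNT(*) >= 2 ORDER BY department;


Groups with count >= 2:
  Engineering: 2 -> PASS
  Legal: 3 -> PASS
  Research: 2 -> PASS
  Sales: 2 -> PASS
  Design: 1 -> filtered out
  Finance: 1 -> filtered out
  HR: 1 -> filtered out


4 groups:
Engineering, 2
Legal, 3
Research, 2
Sales, 2


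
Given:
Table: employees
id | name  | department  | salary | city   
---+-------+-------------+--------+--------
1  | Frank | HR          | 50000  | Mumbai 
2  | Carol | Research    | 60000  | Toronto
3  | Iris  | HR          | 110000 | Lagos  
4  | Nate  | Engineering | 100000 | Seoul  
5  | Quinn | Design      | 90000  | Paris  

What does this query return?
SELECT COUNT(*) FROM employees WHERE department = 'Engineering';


Counting rows where department = 'Engineering'
  Nate -> MATCH


1


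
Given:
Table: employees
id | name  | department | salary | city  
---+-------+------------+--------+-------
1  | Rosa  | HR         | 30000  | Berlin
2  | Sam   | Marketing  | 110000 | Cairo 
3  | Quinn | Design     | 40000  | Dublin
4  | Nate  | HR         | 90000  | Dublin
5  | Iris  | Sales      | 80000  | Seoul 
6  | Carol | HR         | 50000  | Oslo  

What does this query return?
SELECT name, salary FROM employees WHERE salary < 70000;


Filtering: salary < 70000
Matching: 3 rows

3 rows:
Rosa, 30000
Quinn, 40000
Carol, 50000


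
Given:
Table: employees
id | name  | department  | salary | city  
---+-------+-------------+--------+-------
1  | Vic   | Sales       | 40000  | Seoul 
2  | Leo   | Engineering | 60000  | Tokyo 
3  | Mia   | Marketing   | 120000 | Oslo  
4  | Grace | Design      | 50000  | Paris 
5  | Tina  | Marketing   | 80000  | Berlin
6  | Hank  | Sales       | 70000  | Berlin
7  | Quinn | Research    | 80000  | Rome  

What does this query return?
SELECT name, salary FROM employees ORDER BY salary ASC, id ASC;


Sorting by salary ASC, then id ASC for ties

7 rows:
Vic, 40000
Grace, 50000
Leo, 60000
Hank, 70000
Tina, 80000
Quinn, 80000
Mia, 120000


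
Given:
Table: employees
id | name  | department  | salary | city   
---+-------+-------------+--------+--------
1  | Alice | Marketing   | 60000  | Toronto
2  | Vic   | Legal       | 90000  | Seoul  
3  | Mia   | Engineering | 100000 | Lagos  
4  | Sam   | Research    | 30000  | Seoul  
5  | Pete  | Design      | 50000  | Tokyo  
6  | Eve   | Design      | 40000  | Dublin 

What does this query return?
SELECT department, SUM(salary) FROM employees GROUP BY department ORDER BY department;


Summing salary within each department:
  Design: 50000 + 40000 = 90000
  Engineering: 100000 = 100000
  Legal: 90000 = 90000
  Marketing: 60000 = 60000
  Research: 30000 = 30000


5 groups:
Design, 90000
Engineering, 100000
Legal, 90000
Marketing, 60000
Research, 30000


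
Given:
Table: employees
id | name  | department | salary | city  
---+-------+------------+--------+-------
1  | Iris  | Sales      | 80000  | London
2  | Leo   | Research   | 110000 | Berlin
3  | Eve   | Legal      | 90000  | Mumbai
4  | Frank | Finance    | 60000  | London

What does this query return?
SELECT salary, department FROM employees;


Projecting columns: salary, department

4 rows:
80000, Sales
110000, Research
90000, Legal
60000, Finance


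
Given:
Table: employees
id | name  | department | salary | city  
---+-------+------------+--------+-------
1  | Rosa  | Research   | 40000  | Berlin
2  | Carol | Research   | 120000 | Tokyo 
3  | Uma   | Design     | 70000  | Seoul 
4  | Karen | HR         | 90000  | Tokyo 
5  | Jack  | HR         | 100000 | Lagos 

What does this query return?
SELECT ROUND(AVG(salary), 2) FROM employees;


SUM(salary) = 420000
COUNT = 5
ROUND(AVG, 2) = ROUND(420000 / 5, 2) = 84000.0

84000.0


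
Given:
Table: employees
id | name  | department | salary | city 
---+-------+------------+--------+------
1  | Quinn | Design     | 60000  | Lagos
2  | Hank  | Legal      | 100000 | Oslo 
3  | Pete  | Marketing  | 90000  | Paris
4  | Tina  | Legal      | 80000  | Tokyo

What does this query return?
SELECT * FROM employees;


SELECT * returns all 4 rows with all columns

4 rows:
1, Quinn, Design, 60000, Lagos
2, Hank, Legal, 100000, Oslo
3, Pete, Marketing, 90000, Paris
4, Tina, Legal, 80000, Tokyo


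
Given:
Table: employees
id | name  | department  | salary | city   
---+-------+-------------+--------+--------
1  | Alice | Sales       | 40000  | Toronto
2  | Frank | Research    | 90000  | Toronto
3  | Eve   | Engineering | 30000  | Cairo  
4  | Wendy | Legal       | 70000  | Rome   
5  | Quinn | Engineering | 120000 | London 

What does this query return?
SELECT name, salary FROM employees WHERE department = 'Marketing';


Filtering: department = 'Marketing'
Matching rows: 0

Empty result set (0 rows)


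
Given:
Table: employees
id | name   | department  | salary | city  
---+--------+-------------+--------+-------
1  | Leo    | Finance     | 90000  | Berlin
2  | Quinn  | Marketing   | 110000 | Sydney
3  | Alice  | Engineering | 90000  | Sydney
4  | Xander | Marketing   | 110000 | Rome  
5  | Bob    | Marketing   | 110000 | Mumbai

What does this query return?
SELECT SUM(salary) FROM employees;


SUM(salary) = 90000 + 110000 + 90000 + 110000 + 110000 = 510000

510000


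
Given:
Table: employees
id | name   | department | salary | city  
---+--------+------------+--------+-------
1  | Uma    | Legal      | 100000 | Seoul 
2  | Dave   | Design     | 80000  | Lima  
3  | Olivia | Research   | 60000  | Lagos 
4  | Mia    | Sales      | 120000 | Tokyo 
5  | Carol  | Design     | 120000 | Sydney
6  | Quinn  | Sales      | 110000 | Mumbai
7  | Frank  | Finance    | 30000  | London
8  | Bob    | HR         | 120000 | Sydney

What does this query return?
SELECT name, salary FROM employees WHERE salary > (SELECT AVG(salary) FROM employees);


Subquery: AVG(salary) = 92500.0
Filtering: salary > 92500.0
  Uma (100000) -> MATCH
  Mia (120000) -> MATCH
  Carol (120000) -> MATCH
  Quinn (110000) -> MATCH
  Bob (120000) -> MATCH


5 rows:
Uma, 100000
Mia, 120000
Carol, 120000
Quinn, 110000
Bob, 120000
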